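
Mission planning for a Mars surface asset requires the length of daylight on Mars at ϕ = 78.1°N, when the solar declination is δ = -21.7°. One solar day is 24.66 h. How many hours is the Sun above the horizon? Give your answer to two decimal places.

cos h₀ = −tan ϕ · tan δ = 1.8884 ≥ 1, so the Sun never rises (polar night) and h₀ = 0.
Daylight = 2h₀/(2π) × 24.66 h = (0.0000/π) × 24.66 = 0.00 h.

0.00 h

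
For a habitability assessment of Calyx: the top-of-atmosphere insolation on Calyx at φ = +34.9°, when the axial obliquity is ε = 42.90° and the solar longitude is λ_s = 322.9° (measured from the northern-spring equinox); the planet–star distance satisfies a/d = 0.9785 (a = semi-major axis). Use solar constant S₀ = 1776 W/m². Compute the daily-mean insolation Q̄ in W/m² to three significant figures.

Q̄ ≈ 225 W/m²

Solar declination: sin δ = sin ε · sin λ_s = sin 42.90° × sin 322.9° = -0.41062, so δ = -24.244°.
cos H₀ = −tan(+34.9°) tan(-24.244°) = 0.3142, H₀ = 1.2512 rad.
Bracket: H₀ sin φ sin δ + cos φ cos δ sin H₀ = 1.2512×0.57215×-0.41062 + 0.82015×0.91181×0.94937 = -0.293952 + 0.709959 = 0.416007.
Inverse-square distance factor (a/d)² = 0.9785² = 0.957462.
Q̄ = (S₀/π) × 0.957462 × [bracket] = (1776/π) × 0.957462 × 0.416007 = 225.2 W/m².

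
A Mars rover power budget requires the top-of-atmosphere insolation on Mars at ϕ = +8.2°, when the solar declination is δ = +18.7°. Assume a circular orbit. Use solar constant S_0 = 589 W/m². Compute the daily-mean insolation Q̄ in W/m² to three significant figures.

cos h₀ = −tan(+8.2°) tan(+18.700°) = -0.0488, h₀ = 1.6196 rad.
Bracket: h₀ sin ϕ sin δ + cos ϕ cos δ sin h₀ = 1.6196×0.14263×0.32061 + 0.98978×0.94721×0.99881 = 0.074062 + 0.936414 = 1.010476.
Q̄ = (S_0/π) × [bracket] = (589/π) × 1.010476 = 189.4 W/m².

Q̄ ≈ 189 W/m²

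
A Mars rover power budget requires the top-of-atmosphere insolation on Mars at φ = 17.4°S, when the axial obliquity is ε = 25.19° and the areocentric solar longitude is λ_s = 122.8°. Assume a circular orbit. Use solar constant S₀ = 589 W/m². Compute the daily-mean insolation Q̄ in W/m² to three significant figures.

Q̄ ≈ 137 W/m²

sin δ = sin 25.19° × sin 122.8° = 0.35776, so δ = +20.963°.
cos H₀ = −tan(-17.4°) tan(+20.963°) = 0.1201, H₀ = 1.4504 rad.
Bracket: H₀ sin φ sin δ + cos φ cos δ sin H₀ = 1.4504×-0.29904×0.35776 + 0.95424×0.93381×0.99277 = -0.155170 + 0.884636 = 0.729466.
Q̄ = (S₀/π) × [bracket] = (589/π) × 0.729466 = 136.8 W/m².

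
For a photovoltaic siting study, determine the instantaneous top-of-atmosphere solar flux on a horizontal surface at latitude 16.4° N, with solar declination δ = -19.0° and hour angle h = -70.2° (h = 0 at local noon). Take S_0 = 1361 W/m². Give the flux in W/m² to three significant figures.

293 W/m²

cos θ_z = sin ϕ sin δ + cos ϕ cos δ cos h = -0.091921 + 0.307252 = 0.215331.
Flux = S_0 · cos θ_z = 1361 × 0.215331 = 293.1 W/m².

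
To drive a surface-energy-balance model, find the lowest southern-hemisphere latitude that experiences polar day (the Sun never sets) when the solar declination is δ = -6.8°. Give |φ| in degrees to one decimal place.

|φ| = 83.2°

Polar day requires cos H₀ = −tan φ tan δ ≤ −1, i.e. tan φ tan δ ≥ 1.
The boundary is |tan φ| · |tan δ| = 1, so |φ| = 90° − |δ| = 90° − 6.8° = 83.2° in the southern hemisphere.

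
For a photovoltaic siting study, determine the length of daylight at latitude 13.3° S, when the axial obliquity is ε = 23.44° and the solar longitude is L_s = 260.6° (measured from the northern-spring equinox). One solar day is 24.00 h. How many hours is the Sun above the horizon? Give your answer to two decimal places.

12.77 h

Solar declination: sin δ = sin ε · sin L_s = sin 23.44° × sin 260.6° = -0.39245, so δ = -23.107°.
cos h₀ = −tan ϕ · tan δ = −tan(-13.3°) × tan(-23.107°) = -0.1009, so h₀ = 1.6718 rad = 95.79°.
Daylight = 2h₀/(2π) × 24.00 h = (1.6718/π) × 24.00 = 12.77 h.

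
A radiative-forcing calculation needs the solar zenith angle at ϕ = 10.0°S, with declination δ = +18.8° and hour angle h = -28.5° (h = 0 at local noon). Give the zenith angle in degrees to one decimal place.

θ_z = 40.2°

cos θ_z = sin ϕ sin δ + cos ϕ cos δ cos h = -0.055961 + 0.819293 = 0.763332.
θ_z = arccos(0.763332) = 40.2°.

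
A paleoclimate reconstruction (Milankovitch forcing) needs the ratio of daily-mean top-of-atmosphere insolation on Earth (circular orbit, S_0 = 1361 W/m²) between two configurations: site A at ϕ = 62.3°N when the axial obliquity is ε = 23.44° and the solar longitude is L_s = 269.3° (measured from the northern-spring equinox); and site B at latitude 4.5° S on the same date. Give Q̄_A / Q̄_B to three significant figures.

Q̄_A / Q̄_B ≈ 0.0306

— Configuration A (ϕ=+62.3°):
Solar declination: sin δ = sin ε · sin L_s = sin 23.44° × sin 269.3° = -0.39776, so δ = -23.438°.
cos h₀ = −tan(+62.3°) tan(-23.438°) = 0.8258, h₀ = 0.5993 rad.
Bracket: h₀ sin ϕ sin δ + cos ϕ cos δ sin h₀ = 0.5993×0.88539×-0.39776 + 0.46484×0.91749×0.56403 = -0.211057 + 0.240551 = 0.029494.
Q̄ = (S_0/π) × [bracket] = (1361/π) × 0.029494 = 12.777 W/m².
— Configuration B (ϕ=-4.5°):
cos h₀ = −tan(-4.5°) tan(-23.438°) = -0.0341, h₀ = 1.6049 rad.
Bracket: h₀ sin ϕ sin δ + cos ϕ cos δ sin h₀ = 1.6049×-0.07846×-0.39776 + 0.99692×0.91749×0.99942 = 0.050086 + 0.914134 = 0.964220.
Q̄ = (S_0/π) × [bracket] = (1361/π) × 0.964220 = 417.72 W/m².
Ratio Q̄_A / Q̄_B = 12.777 / 417.72 = 0.03059.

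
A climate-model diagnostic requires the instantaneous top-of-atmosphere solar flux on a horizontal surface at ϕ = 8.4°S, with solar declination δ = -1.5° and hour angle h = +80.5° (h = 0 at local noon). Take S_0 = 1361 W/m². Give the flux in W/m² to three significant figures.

227 W/m²

cos θ_z = sin ϕ sin δ + cos ϕ cos δ cos h = 0.003824 + 0.163221 = 0.167045.
Flux = S_0 · cos θ_z = 1361 × 0.167045 = 227.3 W/m².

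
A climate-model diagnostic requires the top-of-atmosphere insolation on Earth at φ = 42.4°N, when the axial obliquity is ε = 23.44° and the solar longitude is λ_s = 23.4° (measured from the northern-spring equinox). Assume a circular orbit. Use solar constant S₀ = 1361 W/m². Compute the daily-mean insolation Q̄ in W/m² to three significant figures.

Solar declination: sin δ = sin ε · sin λ_s = sin 23.44° × sin 23.4° = 0.15798, so δ = +9.090°.
cos H₀ = −tan(+42.4°) tan(+9.090°) = -0.1461, H₀ = 1.7174 rad.
Bracket: H₀ sin φ sin δ + cos φ cos δ sin H₀ = 1.7174×0.67430×0.15798 + 0.73846×0.98744×0.98927 = 0.182948 + 0.721361 = 0.904309.
Q̄ = (S₀/π) × [bracket] = (1361/π) × 0.904309 = 391.8 W/m².

Q̄ ≈ 392 W/m²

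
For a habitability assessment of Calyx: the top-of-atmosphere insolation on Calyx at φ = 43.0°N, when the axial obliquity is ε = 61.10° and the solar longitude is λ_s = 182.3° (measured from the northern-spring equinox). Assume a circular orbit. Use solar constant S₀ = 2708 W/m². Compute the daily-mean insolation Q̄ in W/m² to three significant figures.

Q̄ ≈ 598 W/m²

Solar declination: sin δ = sin ε · sin λ_s = sin 61.10° × sin 182.3° = -0.03513, so δ = -2.013°.
cos H₀ = −tan(+43.0°) tan(-2.013°) = 0.0328, H₀ = 1.5380 rad.
Bracket: H₀ sin φ sin δ + cos φ cos δ sin H₀ = 1.5380×0.68200×-0.03513 + 0.73135×0.99938×0.99946 = -0.036848 + 0.730502 = 0.693654.
Q̄ = (S₀/π) × [bracket] = (2708/π) × 0.693654 = 597.9 W/m².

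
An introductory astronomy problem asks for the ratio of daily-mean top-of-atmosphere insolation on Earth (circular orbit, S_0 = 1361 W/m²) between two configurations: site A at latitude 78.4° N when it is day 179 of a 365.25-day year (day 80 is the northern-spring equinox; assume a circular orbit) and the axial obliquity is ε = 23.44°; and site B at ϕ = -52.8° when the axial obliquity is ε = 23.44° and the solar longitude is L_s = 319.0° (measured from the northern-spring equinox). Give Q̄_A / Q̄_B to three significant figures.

Q̄_A / Q̄_B ≈ 1.28

— Configuration A (ϕ=+78.4°):
Solar longitude: L_s = 360° × (179 − 80)/365.25 = 97.577°.
sin δ = sin 23.44° × sin 97.577° = 0.39432, so δ = +23.223°.
cos h₀ = −tan(+78.4°) tan(+23.223°) = -2.0903 ≤ −1 ⇒ polar day, h₀ = π.
Bracket: h₀ sin ϕ sin δ + cos ϕ cos δ sin h₀ = 3.1416×0.97958×0.39432 + 0.20108×0.91898×0.00000 = 1.213500 + 0.000000 = 1.213500.
Q̄ = (S_0/π) × [bracket] = (1361/π) × 1.213500 = 525.71 W/m².
— Configuration B (ϕ=-52.8°):
Solar declination: sin δ = sin ε · sin L_s = sin 23.44° × sin 319.0° = -0.26097, so δ = -15.128°.
cos h₀ = −tan(-52.8°) tan(-15.128°) = -0.3562, h₀ = 1.9350 rad.
Bracket: h₀ sin ϕ sin δ + cos ϕ cos δ sin h₀ = 1.9350×-0.79653×-0.26097 + 0.60460×0.96535×0.93442 = 0.402229 + 0.545375 = 0.947604.
Q̄ = (S_0/π) × [bracket] = (1361/π) × 0.947604 = 410.52 W/m².
Ratio Q̄_A / Q̄_B = 525.71 / 410.52 = 1.281.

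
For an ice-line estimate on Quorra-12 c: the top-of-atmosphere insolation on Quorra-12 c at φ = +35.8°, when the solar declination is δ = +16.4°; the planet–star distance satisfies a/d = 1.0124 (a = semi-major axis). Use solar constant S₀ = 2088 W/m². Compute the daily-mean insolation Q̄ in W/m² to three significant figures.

cos H₀ = −tan(+35.8°) tan(+16.400°) = -0.2123, H₀ = 1.7847 rad.
Bracket: H₀ sin φ sin δ + cos φ cos δ sin H₀ = 1.7847×0.58496×0.28234 + 0.81106×0.95931×0.97721 = 0.294757 + 0.760326 = 1.055083.
Inverse-square distance factor (a/d)² = 1.0124² = 1.024954.
Q̄ = (S₀/π) × 1.024954 × [bracket] = (2088/π) × 1.024954 × 1.055083 = 718.7 W/m².

Q̄ ≈ 719 W/m²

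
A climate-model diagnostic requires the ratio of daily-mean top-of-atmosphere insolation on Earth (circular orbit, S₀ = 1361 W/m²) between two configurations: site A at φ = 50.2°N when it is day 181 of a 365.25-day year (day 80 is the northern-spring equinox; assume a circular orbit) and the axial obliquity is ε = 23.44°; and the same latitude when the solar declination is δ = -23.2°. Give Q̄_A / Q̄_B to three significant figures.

Q̄_A / Q̄_B ≈ 5.92

— Configuration A (φ=+50.2°):
Solar longitude: λ_s = 360° × (181 − 80)/365.25 = 99.548°.
sin δ = sin 23.44° × sin 99.548° = 0.39228, so δ = +23.096°.
cos H₀ = −tan(+50.2°) tan(+23.096°) = -0.5119, H₀ = 2.1081 rad.
Bracket: H₀ sin φ sin δ + cos φ cos δ sin H₀ = 2.1081×0.76828×0.39228 + 0.64011×0.91985×0.85907 = 0.635341 + 0.505825 = 1.141166.
Q̄ = (S₀/π) × [bracket] = (1361/π) × 1.141166 = 494.38 W/m².
— Configuration B (φ=+50.2°):
cos H₀ = −tan(+50.2°) tan(-23.200°) = 0.5144, H₀ = 1.0305 rad.
Bracket: H₀ sin φ sin δ + cos φ cos δ sin H₀ = 1.0305×0.76828×-0.39394 + 0.64011×0.91914×0.85754 = -0.311887 + 0.504534 = 0.192647.
Q̄ = (S₀/π) × [bracket] = (1361/π) × 0.192647 = 83.458 W/m².
Ratio Q̄_A / Q̄_B = 494.38 / 83.458 = 5.924.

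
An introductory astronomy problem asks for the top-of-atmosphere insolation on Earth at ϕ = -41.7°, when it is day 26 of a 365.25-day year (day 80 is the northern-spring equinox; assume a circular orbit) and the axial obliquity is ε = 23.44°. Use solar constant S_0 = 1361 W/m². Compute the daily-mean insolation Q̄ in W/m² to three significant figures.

Solar longitude: L_s = 360° × (26 − 80)/365.25 = -53.224°, i.e. -53.224° + 360° = 306.776°.
sin δ = sin 23.44° × sin 306.776° = -0.31862, so δ = -18.580°.
cos h₀ = −tan(-41.7°) tan(-18.580°) = -0.2995, h₀ = 1.8750 rad.
Bracket: h₀ sin ϕ sin δ + cos ϕ cos δ sin h₀ = 1.8750×-0.66523×-0.31862 + 0.74664×0.94788×0.95410 = 0.397417 + 0.675241 = 1.072658.
Q̄ = (S_0/π) × [bracket] = (1361/π) × 1.072658 = 464.7 W/m².

Q̄ ≈ 465 W/m²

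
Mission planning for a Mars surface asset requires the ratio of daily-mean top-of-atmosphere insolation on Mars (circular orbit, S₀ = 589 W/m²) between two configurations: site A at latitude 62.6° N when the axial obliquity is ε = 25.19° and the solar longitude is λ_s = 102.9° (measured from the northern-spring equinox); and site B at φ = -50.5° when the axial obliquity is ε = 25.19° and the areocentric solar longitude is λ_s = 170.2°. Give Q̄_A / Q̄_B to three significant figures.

— Configuration A (φ=+62.6°):
Solar declination: sin δ = sin ε · sin λ_s = sin 25.19° × sin 102.9° = 0.41488, so δ = +24.512°.
cos H₀ = −tan(+62.6°) tan(+24.512°) = -0.8797, H₀ = 2.6459 rad.
Bracket: H₀ sin φ sin δ + cos φ cos δ sin H₀ = 2.6459×0.88782×0.41488 + 0.46020×0.90988×0.47560 = 0.974588 + 0.199146 = 1.173734.
Q̄ = (S₀/π) × [bracket] = (589/π) × 1.173734 = 220.06 W/m².
— Configuration B (φ=-50.5°):
sin δ = sin 25.19° × sin 170.2° = 0.07244, so δ = +4.154°.
cos H₀ = −tan(-50.5°) tan(+4.154°) = 0.0881, H₀ = 1.4826 rad.
Bracket: H₀ sin φ sin δ + cos φ cos δ sin H₀ = 1.4826×-0.77162×0.07244 + 0.63608×0.99737×0.99611 = -0.082872 + 0.631939 = 0.549067.
Q̄ = (S₀/π) × [bracket] = (589/π) × 0.549067 = 102.94 W/m².
Ratio Q̄_A / Q̄_B = 220.06 / 102.94 = 2.138.

Q̄_A / Q̄_B ≈ 2.14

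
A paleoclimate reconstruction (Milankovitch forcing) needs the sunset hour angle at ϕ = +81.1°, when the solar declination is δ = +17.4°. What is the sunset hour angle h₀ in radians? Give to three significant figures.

h₀ = 3.14 rad

Sunrise equation: cos h₀ = −tan ϕ · tan δ = -2.0012 ≤ −1, so the Sun never sets (polar day) and h₀ = π.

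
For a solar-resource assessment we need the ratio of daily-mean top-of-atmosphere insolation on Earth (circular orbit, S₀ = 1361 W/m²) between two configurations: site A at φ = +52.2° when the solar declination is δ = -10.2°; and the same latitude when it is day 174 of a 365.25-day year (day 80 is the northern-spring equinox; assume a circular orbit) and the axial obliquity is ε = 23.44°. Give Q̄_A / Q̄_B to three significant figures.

— Configuration A (φ=+52.2°):
cos H₀ = −tan(+52.2°) tan(-10.200°) = 0.2320, H₀ = 1.3367 rad.
Bracket: H₀ sin φ sin δ + cos φ cos δ sin H₀ = 1.3367×0.79016×-0.17708 + 0.61291×0.98420×0.97272 = -0.187033 + 0.586770 = 0.399737.
Q̄ = (S₀/π) × [bracket] = (1361/π) × 0.399737 = 173.17 W/m².
— Configuration B (φ=+52.2°):
Solar longitude: λ_s = 360° × (174 − 80)/365.25 = 92.649°.
sin δ = sin 23.44° × sin 92.649° = 0.39736, so δ = +23.413°.
cos H₀ = −tan(+52.2°) tan(+23.413°) = -0.5582, H₀ = 2.1631 rad.
Bracket: H₀ sin φ sin δ + cos φ cos δ sin H₀ = 2.1631×0.79016×0.39736 + 0.61291×0.91766×0.82968 = 0.679166 + 0.466648 = 1.145814.
Q̄ = (S₀/π) × [bracket] = (1361/π) × 1.145814 = 496.39 W/m².
Ratio Q̄_A / Q̄_B = 173.17 / 496.39 = 0.3489.

Q̄_A / Q̄_B ≈ 0.349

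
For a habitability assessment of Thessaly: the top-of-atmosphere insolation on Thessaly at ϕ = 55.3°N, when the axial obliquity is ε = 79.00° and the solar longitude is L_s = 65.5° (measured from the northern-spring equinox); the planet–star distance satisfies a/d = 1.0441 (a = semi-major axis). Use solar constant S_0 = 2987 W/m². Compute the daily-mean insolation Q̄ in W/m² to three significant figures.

Solar declination: sin δ = sin ε · sin L_s = sin 79.00° × sin 65.5° = 0.89324, so δ = +63.284°.
cos h₀ = −tan(+55.3°) tan(+63.284°) = -2.8694 ≤ −1 ⇒ polar day, h₀ = π.
Bracket: h₀ sin ϕ sin δ + cos ϕ cos δ sin h₀ = 3.1416×0.82214×0.89324 + 0.56928×0.44957×0.00000 = 2.307092 + 0.000000 = 2.307092.
Inverse-square distance factor (a/d)² = 1.0441² = 1.090145.
Q̄ = (S_0/π) × 1.090145 × [bracket] = (2987/π) × 1.090145 × 2.307092 = 2391 W/m².

Q̄ ≈ 2.39e+03 W/m²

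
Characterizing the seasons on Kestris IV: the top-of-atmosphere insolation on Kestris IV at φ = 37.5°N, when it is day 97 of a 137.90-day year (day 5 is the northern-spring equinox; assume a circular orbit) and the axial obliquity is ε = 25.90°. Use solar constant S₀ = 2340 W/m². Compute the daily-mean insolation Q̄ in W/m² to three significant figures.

Q̄ ≈ 304 W/m²

Solar longitude: λ_s = 360° × (97 − 5)/137.90 = 240.174°.
sin δ = sin 25.90° × sin 240.174° = -0.37894, so δ = -22.268°.
cos H₀ = −tan(+37.5°) tan(-22.268°) = 0.3142, H₀ = 1.2512 rad.
Bracket: H₀ sin φ sin δ + cos φ cos δ sin H₀ = 1.2512×0.60876×-0.37894 + 0.79335×0.92542×0.94935 = -0.288631 + 0.696996 = 0.408365.
Q̄ = (S₀/π) × [bracket] = (2340/π) × 0.408365 = 304.2 W/m².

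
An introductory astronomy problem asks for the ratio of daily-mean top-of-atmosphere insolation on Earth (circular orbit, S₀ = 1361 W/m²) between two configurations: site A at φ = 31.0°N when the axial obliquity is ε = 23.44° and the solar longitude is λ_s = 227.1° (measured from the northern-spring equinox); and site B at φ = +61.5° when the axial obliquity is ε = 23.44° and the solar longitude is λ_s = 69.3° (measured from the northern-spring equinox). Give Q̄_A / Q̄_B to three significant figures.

— Configuration A (φ=+31.0°):
Solar declination: sin δ = sin ε · sin λ_s = sin 23.44° × sin 227.1° = -0.29140, so δ = -16.942°.
cos H₀ = −tan(+31.0°) tan(-16.942°) = 0.1830, H₀ = 1.3867 rad.
Bracket: H₀ sin φ sin δ + cos φ cos δ sin H₀ = 1.3867×0.51504×-0.29140 + 0.85717×0.95660×0.98311 = -0.208120 + 0.806120 = 0.598000.
Q̄ = (S₀/π) × [bracket] = (1361/π) × 0.598000 = 259.07 W/m².
— Configuration B (φ=+61.5°):
Solar declination: sin δ = sin ε · sin λ_s = sin 23.44° × sin 69.3° = 0.37211, so δ = +21.846°.
cos H₀ = −tan(+61.5°) tan(+21.846°) = -0.7384, H₀ = 2.4014 rad.
Bracket: H₀ sin φ sin δ + cos φ cos δ sin H₀ = 2.4014×0.87882×0.37211 + 0.47716×0.92819×0.67440 = 0.785300 + 0.298688 = 1.083988.
Q̄ = (S₀/π) × [bracket] = (1361/π) × 1.083988 = 469.61 W/m².
Ratio Q̄_A / Q̄_B = 259.07 / 469.61 = 0.5517.

Q̄_A / Q̄_B ≈ 0.552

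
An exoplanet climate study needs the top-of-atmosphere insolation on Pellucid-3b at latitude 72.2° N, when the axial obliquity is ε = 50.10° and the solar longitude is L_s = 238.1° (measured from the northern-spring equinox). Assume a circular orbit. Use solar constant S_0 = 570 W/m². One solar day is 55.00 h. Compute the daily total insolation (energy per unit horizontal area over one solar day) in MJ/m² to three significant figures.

0.00 MJ/m²

Solar declination: sin δ = sin ε · sin L_s = sin 50.10° × sin 238.1° = -0.65130, so δ = -40.640°.
cos h₀ = −tan(+72.2°) tan(-40.640°) = 2.6733 ≥ 1 ⇒ polar night, h₀ = 0 and Q̄ = 0.
Daily total = Q̄ × 55.00 h × 3600 s/h = 0.00 MJ/m².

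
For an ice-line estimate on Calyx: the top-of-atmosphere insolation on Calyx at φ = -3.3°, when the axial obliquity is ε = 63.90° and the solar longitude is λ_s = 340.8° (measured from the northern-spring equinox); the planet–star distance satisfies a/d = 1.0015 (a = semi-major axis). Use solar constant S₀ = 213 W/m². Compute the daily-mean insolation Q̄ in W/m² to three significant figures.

Solar declination: sin δ = sin ε · sin λ_s = sin 63.90° × sin 340.8° = -0.29533, so δ = -17.177°.
cos H₀ = −tan(-3.3°) tan(-17.177°) = -0.0178, H₀ = 1.5886 rad.
Bracket: H₀ sin φ sin δ + cos φ cos δ sin H₀ = 1.5886×-0.05756×-0.29533 + 0.99834×0.95539×0.99984 = 0.027005 + 0.953651 = 0.980656.
Inverse-square distance factor (a/d)² = 1.0015² = 1.003002.
Q̄ = (S₀/π) × 1.003002 × [bracket] = (213/π) × 1.003002 × 0.980656 = 66.69 W/m².

Q̄ ≈ 66.7 W/m²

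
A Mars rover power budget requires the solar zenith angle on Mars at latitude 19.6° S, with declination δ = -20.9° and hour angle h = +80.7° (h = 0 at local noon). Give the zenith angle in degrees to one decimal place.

cos θ_z = sin ϕ sin δ + cos ϕ cos δ cos h = 0.119668 + 0.142223 = 0.261891.
θ_z = arccos(0.261891) = 74.8°.

θ_z = 74.8°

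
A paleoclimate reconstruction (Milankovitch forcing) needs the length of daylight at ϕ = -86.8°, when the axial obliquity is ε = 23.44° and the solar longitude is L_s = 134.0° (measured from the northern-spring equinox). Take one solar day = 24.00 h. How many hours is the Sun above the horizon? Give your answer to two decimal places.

Solar declination: sin δ = sin ε · sin L_s = sin 23.44° × sin 134.0° = 0.28615, so δ = +16.627°.
cos h₀ = −tan ϕ · tan δ = 5.3414 ≥ 1, so the Sun never rises (polar night) and h₀ = 0.
Daylight = 2h₀/(2π) × 24.00 h = (0.0000/π) × 24.00 = 0.00 h.

0.00 h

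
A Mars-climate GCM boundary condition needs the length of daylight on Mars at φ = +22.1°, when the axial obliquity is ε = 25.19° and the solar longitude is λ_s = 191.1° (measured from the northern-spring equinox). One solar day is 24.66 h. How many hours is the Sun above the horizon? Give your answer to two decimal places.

12.07 h

Solar declination: sin δ = sin ε · sin λ_s = sin 25.19° × sin 191.1° = -0.08194, so δ = -4.700°.
cos H₀ = −tan φ · tan δ = −tan(+22.1°) × tan(-4.700°) = 0.0334, so H₀ = 1.5374 rad = 88.09°.
Daylight = 2H₀/(2π) × 24.66 h = (1.5374/π) × 24.66 = 12.07 h.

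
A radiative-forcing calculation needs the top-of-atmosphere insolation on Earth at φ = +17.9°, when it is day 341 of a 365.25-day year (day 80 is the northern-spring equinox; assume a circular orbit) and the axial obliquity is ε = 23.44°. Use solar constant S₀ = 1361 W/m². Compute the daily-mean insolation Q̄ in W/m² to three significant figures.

Solar longitude: λ_s = 360° × (341 − 80)/365.25 = 257.248°.
sin δ = sin 23.44° × sin 257.248° = -0.38798, so δ = -22.829°.
cos H₀ = −tan(+17.9°) tan(-22.829°) = 0.1360, H₀ = 1.4344 rad.
Bracket: H₀ sin φ sin δ + cos φ cos δ sin H₀ = 1.4344×0.30736×-0.38798 + 0.95159×0.92167×0.99071 = -0.171052 + 0.868904 = 0.697852.
Q̄ = (S₀/π) × [bracket] = (1361/π) × 0.697852 = 302.3 W/m².

Q̄ ≈ 302 W/m²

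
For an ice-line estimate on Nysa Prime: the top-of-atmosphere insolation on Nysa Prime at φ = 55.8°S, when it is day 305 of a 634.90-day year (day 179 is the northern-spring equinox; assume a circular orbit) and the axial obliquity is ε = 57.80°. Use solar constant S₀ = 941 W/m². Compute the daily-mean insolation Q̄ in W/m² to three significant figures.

Q̄ ≈ 0.00 W/m²

Solar longitude: λ_s = 360° × (305 − 179)/634.90 = 71.444°.
sin δ = sin 57.80° × sin 71.444° = 0.80220, so δ = +53.341°.
cos H₀ = −tan(-55.8°) tan(+53.341°) = 1.9771 ≥ 1 ⇒ polar night, H₀ = 0 and Q̄ = 0.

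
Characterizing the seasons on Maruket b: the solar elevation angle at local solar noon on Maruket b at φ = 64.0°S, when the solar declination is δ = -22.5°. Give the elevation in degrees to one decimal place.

At local noon the hour angle is zero, so the zenith angle equals |φ − δ| = |-64.0° − (-22.500°)| = 41.500°.
Elevation = 90° − 41.500° = 48.5°.

48.5°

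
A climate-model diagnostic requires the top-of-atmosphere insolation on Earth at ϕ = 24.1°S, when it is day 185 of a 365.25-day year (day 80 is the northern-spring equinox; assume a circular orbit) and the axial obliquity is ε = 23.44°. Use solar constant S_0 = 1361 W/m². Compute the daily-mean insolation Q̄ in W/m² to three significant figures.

Solar longitude: L_s = 360° × (185 − 80)/365.25 = 103.491°.
sin δ = sin 23.44° × sin 103.491° = 0.38681, so δ = +22.756°.
cos h₀ = −tan(-24.1°) tan(+22.756°) = 0.1876, h₀ = 1.3820 rad.
Bracket: h₀ sin ϕ sin δ + cos ϕ cos δ sin h₀ = 1.3820×-0.40833×0.38681 + 0.91283×0.92216×0.98224 = -0.218282 + 0.826825 = 0.608543.
Q̄ = (S_0/π) × [bracket] = (1361/π) × 0.608543 = 263.6 W/m².

Q̄ ≈ 264 W/m²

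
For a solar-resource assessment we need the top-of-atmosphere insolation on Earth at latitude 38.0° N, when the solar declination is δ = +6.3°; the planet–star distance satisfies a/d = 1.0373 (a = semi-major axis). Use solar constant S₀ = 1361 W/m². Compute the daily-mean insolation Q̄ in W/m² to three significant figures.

cos H₀ = −tan(+38.0°) tan(+6.300°) = -0.0863, H₀ = 1.6572 rad.
Bracket: H₀ sin φ sin δ + cos φ cos δ sin H₀ = 1.6572×0.61566×0.10973 + 0.78801×0.99396×0.99627 = 0.111954 + 0.780329 = 0.892283.
Inverse-square distance factor (a/d)² = 1.0373² = 1.075991.
Q̄ = (S₀/π) × 1.075991 × [bracket] = (1361/π) × 1.075991 × 0.892283 = 415.9 W/m².

Q̄ ≈ 416 W/m²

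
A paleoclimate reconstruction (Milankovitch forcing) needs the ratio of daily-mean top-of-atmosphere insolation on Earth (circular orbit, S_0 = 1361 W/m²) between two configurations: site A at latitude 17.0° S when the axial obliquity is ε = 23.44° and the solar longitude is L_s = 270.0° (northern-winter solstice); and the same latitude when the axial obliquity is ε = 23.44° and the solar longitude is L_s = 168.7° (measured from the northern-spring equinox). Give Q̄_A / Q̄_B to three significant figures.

Q̄_A / Q̄_B ≈ 1.16

— Configuration A (ϕ=-17.0°):
Solar declination: sin δ = sin ε · sin L_s = sin 23.44° × sin 270.0° = -0.39779, so δ = -23.440°.
cos h₀ = −tan(-17.0°) tan(-23.440°) = -0.1326, h₀ = 1.7037 rad.
Bracket: h₀ sin ϕ sin δ + cos ϕ cos δ sin h₀ = 1.7037×-0.29237×-0.39779 + 0.95630×0.91748×0.99118 = 0.198143 + 0.869648 = 1.067791.
Q̄ = (S_0/π) × [bracket] = (1361/π) × 1.067791 = 462.59 W/m².
— Configuration B (ϕ=-17.0°):
Solar declination: sin δ = sin ε · sin L_s = sin 23.44° × sin 168.7° = 0.07795, so δ = +4.470°.
cos h₀ = −tan(-17.0°) tan(+4.470°) = 0.0239, h₀ = 1.5469 rad.
Bracket: h₀ sin ϕ sin δ + cos ϕ cos δ sin h₀ = 1.5469×-0.29237×0.07795 + 0.95630×0.99696×0.99971 = -0.035254 + 0.953116 = 0.917862.
Q̄ = (S_0/π) × [bracket] = (1361/π) × 0.917862 = 397.64 W/m².
Ratio Q̄_A / Q̄_B = 462.59 / 397.64 = 1.163.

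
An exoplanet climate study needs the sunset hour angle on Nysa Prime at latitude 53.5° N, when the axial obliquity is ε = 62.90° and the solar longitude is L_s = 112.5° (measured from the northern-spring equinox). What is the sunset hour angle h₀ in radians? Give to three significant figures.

h₀ = 3.14 rad

Solar declination: sin δ = sin ε · sin L_s = sin 62.90° × sin 112.5° = 0.82245, so δ = +55.331°.
Sunrise equation: cos h₀ = −tan ϕ · tan δ = -1.9539 ≤ −1, so the host star never sets (polar day) and h₀ = π.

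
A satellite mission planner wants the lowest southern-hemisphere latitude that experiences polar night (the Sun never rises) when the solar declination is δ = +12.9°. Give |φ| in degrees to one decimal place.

|φ| = 77.1°

Polar night requires cos H₀ = −tan φ tan δ ≥ 1, i.e. tan φ tan δ ≤ −1.
The boundary is |tan φ| · |tan δ| = 1, so |φ| = 90° − |δ| = 90° − 12.9° = 77.1° in the southern hemisphere.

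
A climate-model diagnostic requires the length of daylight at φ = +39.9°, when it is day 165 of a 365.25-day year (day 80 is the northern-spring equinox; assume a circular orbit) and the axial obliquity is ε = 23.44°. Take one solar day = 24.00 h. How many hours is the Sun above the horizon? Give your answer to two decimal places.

Solar longitude: λ_s = 360° × (165 − 80)/365.25 = 83.778°.
sin δ = sin 23.44° × sin 83.778° = 0.39545, so δ = +23.294°.
cos H₀ = −tan φ · tan δ = −tan(+39.9°) × tan(+23.294°) = -0.3600, so H₀ = 1.9390 rad = 111.10°.
Daylight = 2H₀/(2π) × 24.00 h = (1.9390/π) × 24.00 = 14.81 h.

14.81 h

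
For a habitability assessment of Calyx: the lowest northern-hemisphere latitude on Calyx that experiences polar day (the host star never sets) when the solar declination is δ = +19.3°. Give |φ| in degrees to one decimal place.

Polar day requires cos H₀ = −tan φ tan δ ≤ −1, i.e. tan φ tan δ ≥ 1.
The boundary is |tan φ| · |tan δ| = 1, so |φ| = 90° − |δ| = 90° − 19.3° = 70.7° in the northern hemisphere.

|φ| = 70.7°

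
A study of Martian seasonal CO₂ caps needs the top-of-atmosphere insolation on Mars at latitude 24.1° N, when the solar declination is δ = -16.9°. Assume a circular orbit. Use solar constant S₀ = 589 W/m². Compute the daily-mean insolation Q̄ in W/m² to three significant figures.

cos H₀ = −tan(+24.1°) tan(-16.900°) = 0.1359, H₀ = 1.4345 rad.
Bracket: H₀ sin φ sin δ + cos φ cos δ sin H₀ = 1.4345×0.40833×-0.29070 + 0.91283×0.95681×0.99072 = -0.170277 + 0.865300 = 0.695023.
Q̄ = (S₀/π) × [bracket] = (589/π) × 0.695023 = 130.3 W/m².

Q̄ ≈ 130 W/m²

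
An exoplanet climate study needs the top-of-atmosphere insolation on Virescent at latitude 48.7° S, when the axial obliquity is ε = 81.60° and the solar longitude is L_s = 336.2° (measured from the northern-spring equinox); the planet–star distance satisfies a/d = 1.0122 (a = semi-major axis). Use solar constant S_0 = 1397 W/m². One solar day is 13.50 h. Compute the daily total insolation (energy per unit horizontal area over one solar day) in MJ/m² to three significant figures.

Solar declination: sin δ = sin ε · sin L_s = sin 81.60° × sin 336.2° = -0.39922, so δ = -23.529°.
cos h₀ = −tan(-48.7°) tan(-23.529°) = -0.4956, h₀ = 2.0894 rad.
Bracket: h₀ sin ϕ sin δ + cos ϕ cos δ sin h₀ = 2.0894×-0.75126×-0.39922 + 0.66000×0.91686×0.86854 = 0.626649 + 0.525578 = 1.152227.
Inverse-square distance factor (a/d)² = 1.0122² = 1.024549.
Q̄ = (S_0/π) × 1.024549 × [bracket] = (1397/π) × 1.024549 × 1.152227 = 524.95 W/m².
Daily total = Q̄ × 13.50 h × 3600 s/h = 524.95 × 13.50 × 3600 / 10⁶ = 25.51 MJ/m².

25.5 MJ/m²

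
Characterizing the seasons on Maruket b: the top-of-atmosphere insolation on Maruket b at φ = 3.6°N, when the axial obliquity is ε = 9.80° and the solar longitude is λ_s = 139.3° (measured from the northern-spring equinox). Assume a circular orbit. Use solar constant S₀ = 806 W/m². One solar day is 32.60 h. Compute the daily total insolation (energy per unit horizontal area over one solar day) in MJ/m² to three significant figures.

30.2 MJ/m²

Solar declination: sin δ = sin ε · sin λ_s = sin 9.80° × sin 139.3° = 0.11099, so δ = +6.373°.
cos H₀ = −tan(+3.6°) tan(+6.373°) = -0.0070, H₀ = 1.5778 rad.
Bracket: H₀ sin φ sin δ + cos φ cos δ sin H₀ = 1.5778×0.06279×0.11099 + 0.99803×0.99382×0.99998 = 0.010996 + 0.991842 = 1.002838.
Q̄ = (S₀/π) × [bracket] = (806/π) × 1.002838 = 257.29 W/m².
Daily total = Q̄ × 32.60 h × 3600 s/h = 257.29 × 32.60 × 3600 / 10⁶ = 30.20 MJ/m².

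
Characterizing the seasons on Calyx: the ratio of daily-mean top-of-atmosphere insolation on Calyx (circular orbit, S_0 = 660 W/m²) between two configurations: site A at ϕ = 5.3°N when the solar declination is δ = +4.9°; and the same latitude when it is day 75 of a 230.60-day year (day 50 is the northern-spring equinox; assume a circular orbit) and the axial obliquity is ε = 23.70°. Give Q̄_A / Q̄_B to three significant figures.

Q̄_A / Q̄_B ≈ 1.00

— Configuration A (ϕ=+5.3°):
cos h₀ = −tan(+5.3°) tan(+4.900°) = -0.0080, h₀ = 1.5787 rad.
Bracket: h₀ sin ϕ sin δ + cos ϕ cos δ sin h₀ = 1.5787×0.09237×0.08542 + 0.99572×0.99635×0.99997 = 0.012456 + 0.992056 = 1.004512.
Q̄ = (S_0/π) × [bracket] = (660/π) × 1.004512 = 211.03 W/m².
— Configuration B (ϕ=+5.3°):
Solar longitude: L_s = 360° × (75 − 50)/230.60 = 39.029°.
sin δ = sin 23.70° × sin 39.029° = 0.25311, so δ = +14.662°.
cos h₀ = −tan(+5.3°) tan(+14.662°) = -0.0243, h₀ = 1.5951 rad.
Bracket: h₀ sin ϕ sin δ + cos ϕ cos δ sin h₀ = 1.5951×0.09237×0.25311 + 0.99572×0.96744×0.99971 = 0.037293 + 0.963020 = 1.000313.
Q̄ = (S_0/π) × [bracket] = (660/π) × 1.000313 = 210.15 W/m².
Ratio Q̄_A / Q̄_B = 211.03 / 210.15 = 1.004.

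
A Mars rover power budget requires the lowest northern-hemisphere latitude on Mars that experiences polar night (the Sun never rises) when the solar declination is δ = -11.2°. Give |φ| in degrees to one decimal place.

|φ| = 78.8°

Polar night requires cos H₀ = −tan φ tan δ ≥ 1, i.e. tan φ tan δ ≤ −1.
The boundary is |tan φ| · |tan δ| = 1, so |φ| = 90° − |δ| = 90° − 11.2° = 78.8° in the northern hemisphere.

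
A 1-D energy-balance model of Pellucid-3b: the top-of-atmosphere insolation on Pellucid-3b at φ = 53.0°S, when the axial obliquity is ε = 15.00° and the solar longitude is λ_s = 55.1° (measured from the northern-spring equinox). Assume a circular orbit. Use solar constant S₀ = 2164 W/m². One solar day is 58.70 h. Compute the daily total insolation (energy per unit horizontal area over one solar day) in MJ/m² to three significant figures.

50.4 MJ/m²

Solar declination: sin δ = sin ε · sin λ_s = sin 15.00° × sin 55.1° = 0.21227, so δ = +12.255°.
cos H₀ = −tan(-53.0°) tan(+12.255°) = 0.2883, H₀ = 1.2784 rad.
Bracket: H₀ sin φ sin δ + cos φ cos δ sin H₀ = 1.2784×-0.79864×0.21227 + 0.60182×0.97721×0.95755 = -0.216724 + 0.563139 = 0.346415.
Q̄ = (S₀/π) × [bracket] = (2164/π) × 0.346415 = 238.62 W/m².
Daily total = Q̄ × 58.70 h × 3600 s/h = 238.62 × 58.70 × 3600 / 10⁶ = 50.43 MJ/m².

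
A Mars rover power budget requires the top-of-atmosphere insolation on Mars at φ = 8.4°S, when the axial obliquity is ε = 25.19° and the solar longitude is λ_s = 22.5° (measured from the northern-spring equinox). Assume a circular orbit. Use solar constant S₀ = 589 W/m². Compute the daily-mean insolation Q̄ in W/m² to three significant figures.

Solar declination: sin δ = sin ε · sin λ_s = sin 25.19° × sin 22.5° = 0.16288, so δ = +9.374°.
cos H₀ = −tan(-8.4°) tan(+9.374°) = 0.0244, H₀ = 1.5464 rad.
Bracket: H₀ sin φ sin δ + cos φ cos δ sin H₀ = 1.5464×-0.14608×0.16288 + 0.98927×0.98665×0.99970 = -0.036794 + 0.975770 = 0.938976.
Q̄ = (S₀/π) × [bracket] = (589/π) × 0.938976 = 176.0 W/m².

Q̄ ≈ 176 W/m²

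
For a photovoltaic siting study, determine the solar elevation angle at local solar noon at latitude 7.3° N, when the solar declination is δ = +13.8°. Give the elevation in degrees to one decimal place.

At local noon the hour angle is zero, so the zenith angle equals |φ − δ| = |+7.3° − (+13.800°)| = 6.500°.
Elevation = 90° − 6.500° = 83.5°.

83.5°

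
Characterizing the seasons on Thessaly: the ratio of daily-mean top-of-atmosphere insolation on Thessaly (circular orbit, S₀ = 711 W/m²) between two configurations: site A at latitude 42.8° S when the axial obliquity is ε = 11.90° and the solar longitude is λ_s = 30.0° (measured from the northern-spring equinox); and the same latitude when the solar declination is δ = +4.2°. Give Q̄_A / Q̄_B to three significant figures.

— Configuration A (φ=-42.8°):
Solar declination: sin δ = sin ε · sin λ_s = sin 11.90° × sin 30.0° = 0.10310, so δ = +5.918°.
cos H₀ = −tan(-42.8°) tan(+5.918°) = 0.0960, H₀ = 1.4747 rad.
Bracket: H₀ sin φ sin δ + cos φ cos δ sin H₀ = 1.4747×-0.67944×0.10310 + 0.73373×0.99467×0.99538 = -0.103303 + 0.726447 = 0.623144.
Q̄ = (S₀/π) × [bracket] = (711/π) × 0.623144 = 141.03 W/m².
— Configuration B (φ=-42.8°):
cos H₀ = −tan(-42.8°) tan(+4.200°) = 0.0680, H₀ = 1.5027 rad.
Bracket: H₀ sin φ sin δ + cos φ cos δ sin H₀ = 1.5027×-0.67944×0.07324 + 0.73373×0.99731×0.99769 = -0.074778 + 0.730066 = 0.655288.
Q̄ = (S₀/π) × [bracket] = (711/π) × 0.655288 = 148.30 W/m².
Ratio Q̄_A / Q̄_B = 141.03 / 148.30 = 0.9510.

Q̄_A / Q̄_B ≈ 0.951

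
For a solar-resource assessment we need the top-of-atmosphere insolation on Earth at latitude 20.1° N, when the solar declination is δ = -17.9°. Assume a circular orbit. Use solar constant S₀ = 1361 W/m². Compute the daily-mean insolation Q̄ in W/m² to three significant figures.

cos H₀ = −tan(+20.1°) tan(-17.900°) = 0.1182, H₀ = 1.4523 rad.
Bracket: H₀ sin φ sin δ + cos φ cos δ sin H₀ = 1.4523×0.34366×-0.30736 + 0.93909×0.95159×0.99299 = -0.153403 + 0.887364 = 0.733961.
Q̄ = (S₀/π) × [bracket] = (1361/π) × 0.733961 = 318.0 W/m².

Q̄ ≈ 318 W/m²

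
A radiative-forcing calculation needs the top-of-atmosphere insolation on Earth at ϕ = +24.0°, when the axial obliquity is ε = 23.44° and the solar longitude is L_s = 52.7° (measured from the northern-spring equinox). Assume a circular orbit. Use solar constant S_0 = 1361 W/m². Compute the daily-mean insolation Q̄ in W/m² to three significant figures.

Solar declination: sin δ = sin ε · sin L_s = sin 23.44° × sin 52.7° = 0.31643, so δ = +18.447°.
cos h₀ = −tan(+24.0°) tan(+18.447°) = -0.1485, h₀ = 1.7199 rad.
Bracket: h₀ sin ϕ sin δ + cos ϕ cos δ sin h₀ = 1.7199×0.40674×0.31643 + 0.91355×0.94862×0.98891 = 0.221359 + 0.857001 = 1.078360.
Q̄ = (S_0/π) × [bracket] = (1361/π) × 1.078360 = 467.2 W/m².

Q̄ ≈ 467 W/m²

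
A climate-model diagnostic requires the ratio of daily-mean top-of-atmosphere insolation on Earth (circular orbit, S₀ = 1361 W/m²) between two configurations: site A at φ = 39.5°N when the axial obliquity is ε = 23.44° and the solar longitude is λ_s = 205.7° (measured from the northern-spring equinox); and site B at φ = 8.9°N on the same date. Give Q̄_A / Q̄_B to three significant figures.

— Configuration A (φ=+39.5°):
Solar declination: sin δ = sin ε · sin λ_s = sin 23.44° × sin 205.7° = -0.17250, so δ = -9.933°.
cos H₀ = −tan(+39.5°) tan(-9.933°) = 0.1444, H₀ = 1.4259 rad.
Bracket: H₀ sin φ sin δ + cos φ cos δ sin H₀ = 1.4259×0.63608×-0.17250 + 0.77162×0.98501×0.98952 = -0.156455 + 0.752088 = 0.595633.
Q̄ = (S₀/π) × [bracket] = (1361/π) × 0.595633 = 258.04 W/m².
— Configuration B (φ=+8.9°):
cos H₀ = −tan(+8.9°) tan(-9.933°) = 0.0274, H₀ = 1.5434 rad.
Bracket: H₀ sin φ sin δ + cos φ cos δ sin H₀ = 1.5434×0.15471×-0.17250 + 0.98796×0.98501×0.99962 = -0.041189 + 0.972781 = 0.931592.
Q̄ = (S₀/π) × [bracket] = (1361/π) × 0.931592 = 403.58 W/m².
Ratio Q̄_A / Q̄_B = 258.04 / 403.58 = 0.6394.

Q̄_A / Q̄_B ≈ 0.639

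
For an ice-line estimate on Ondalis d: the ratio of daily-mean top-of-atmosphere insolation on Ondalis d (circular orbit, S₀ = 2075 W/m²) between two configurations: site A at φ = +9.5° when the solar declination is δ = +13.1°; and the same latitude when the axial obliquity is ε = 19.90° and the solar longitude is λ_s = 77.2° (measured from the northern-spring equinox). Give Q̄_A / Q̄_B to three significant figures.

Q̄_A / Q̄_B ≈ 1.00

— Configuration A (φ=+9.5°):
cos H₀ = −tan(+9.5°) tan(+13.100°) = -0.0389, H₀ = 1.6097 rad.
Bracket: H₀ sin φ sin δ + cos φ cos δ sin H₀ = 1.6097×0.16505×0.22665 + 0.98629×0.97398×0.99924 = 0.060217 + 0.959897 = 1.020114.
Q̄ = (S₀/π) × [bracket] = (2075/π) × 1.020114 = 673.78 W/m².
— Configuration B (φ=+9.5°):
Solar declination: sin δ = sin ε · sin λ_s = sin 19.90° × sin 77.2° = 0.33192, so δ = +19.385°.
cos H₀ = −tan(+9.5°) tan(+19.385°) = -0.0589, H₀ = 1.6297 rad.
Bracket: H₀ sin φ sin δ + cos φ cos δ sin H₀ = 1.6297×0.16505×0.33192 + 0.98629×0.94331×0.99826 = 0.089281 + 0.928758 = 1.018039.
Q̄ = (S₀/π) × [bracket] = (2075/π) × 1.018039 = 672.41 W/m².
Ratio Q̄_A / Q̄_B = 673.78 / 672.41 = 1.002.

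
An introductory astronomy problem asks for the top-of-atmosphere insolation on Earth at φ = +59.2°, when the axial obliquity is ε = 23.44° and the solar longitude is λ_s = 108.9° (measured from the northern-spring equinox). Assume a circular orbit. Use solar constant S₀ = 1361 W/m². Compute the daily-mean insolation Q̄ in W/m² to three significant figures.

Q̄ ≈ 475 W/m²

Solar declination: sin δ = sin ε · sin λ_s = sin 23.44° × sin 108.9° = 0.37634, so δ = +22.107°.
cos H₀ = −tan(+59.2°) tan(+22.107°) = -0.6814, H₀ = 2.3205 rad.
Bracket: H₀ sin φ sin δ + cos φ cos δ sin H₀ = 2.3205×0.85896×0.37634 + 0.51204×0.92648×0.73190 = 0.750127 + 0.347210 = 1.097337.
Q̄ = (S₀/π) × [bracket] = (1361/π) × 1.097337 = 475.4 W/m².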